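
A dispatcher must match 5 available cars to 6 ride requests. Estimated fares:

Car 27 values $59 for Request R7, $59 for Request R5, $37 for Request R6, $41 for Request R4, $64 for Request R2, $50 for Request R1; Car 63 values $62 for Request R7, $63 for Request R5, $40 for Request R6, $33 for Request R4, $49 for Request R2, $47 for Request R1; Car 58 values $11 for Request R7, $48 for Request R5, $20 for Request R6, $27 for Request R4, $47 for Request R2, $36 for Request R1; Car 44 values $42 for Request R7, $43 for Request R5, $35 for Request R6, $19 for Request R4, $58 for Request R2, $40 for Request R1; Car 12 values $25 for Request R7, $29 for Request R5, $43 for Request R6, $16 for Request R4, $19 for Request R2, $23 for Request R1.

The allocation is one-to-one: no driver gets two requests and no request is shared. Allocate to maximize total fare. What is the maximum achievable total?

Maximum total: $261

This is a one-to-one assignment (maximum-weight bipartite matching).
Optimal: Car 27→Request R1 ($50), Car 63→Request R7 ($62), Car 58→Request R5 ($48), Car 44→Request R2 ($58), Car 12→Request R6 ($43) — total 50+62+48+58+43 = $261.
Column-greedy (each request in turn goes to its best remaining driver) gives $249, worse by 12.
Next-best assignment: Car 27→Request R7, Car 63→Request R5, Car 58→Request R1, Car 44→Request R2, Car 12→Request R6 = $259.
Every other assignment is strictly worse.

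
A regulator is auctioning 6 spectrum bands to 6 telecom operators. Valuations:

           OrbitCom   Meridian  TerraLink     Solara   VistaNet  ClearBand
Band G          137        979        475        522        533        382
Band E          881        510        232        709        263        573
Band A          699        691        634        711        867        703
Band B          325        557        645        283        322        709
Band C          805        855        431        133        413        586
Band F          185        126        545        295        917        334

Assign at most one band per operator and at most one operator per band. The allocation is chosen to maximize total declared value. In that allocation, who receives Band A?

ClearBand receives Band A.

Optimal: OrbitCom→Band C ($805M), Meridian→Band G ($979M), TerraLink→Band B ($645M), Solara→Band E ($709M), VistaNet→Band F ($917M), ClearBand→Band A ($703M) — total 805+979+645+709+917+703 = $4758M.
Column-greedy (each band in turn goes to its best remaining operator) gives $4162M, worse by 596.
Next-best assignment: OrbitCom→Band C, Meridian→Band G, TerraLink→Band A, Solara→Band E, VistaNet→Band F, ClearBand→Band B = $4753M.
Checked against all permutations: $4758M is optimal.
ClearBand's own top band is Band B ($709M), but forcing ClearBand→Band B and reassigning the rest optimally gives only $4753M — worse by 5.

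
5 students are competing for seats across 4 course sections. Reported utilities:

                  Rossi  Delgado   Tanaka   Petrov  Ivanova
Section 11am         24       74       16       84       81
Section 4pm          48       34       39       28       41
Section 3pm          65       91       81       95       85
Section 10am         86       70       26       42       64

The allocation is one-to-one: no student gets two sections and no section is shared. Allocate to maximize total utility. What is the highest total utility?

Maximum total: 302 points

Treat this as an assignment problem: match each student to one section.
Optimal: Petrov→Section 11am (84 points), Ivanova→Section 4pm (41 points), Delgado→Section 3pm (91 points), Rossi→Section 10am (86 points) — total 84+41+91+86 = 302 points.
Column-greedy (each section in turn goes to its best remaining student) gives 287 points, worse by 15.
Next-best assignment: Ivanova→Section 11am, Tanaka→Section 4pm, Petrov→Section 3pm, Rossi→Section 10am = 301 points.
No other one-to-one assignment exceeds 302 points.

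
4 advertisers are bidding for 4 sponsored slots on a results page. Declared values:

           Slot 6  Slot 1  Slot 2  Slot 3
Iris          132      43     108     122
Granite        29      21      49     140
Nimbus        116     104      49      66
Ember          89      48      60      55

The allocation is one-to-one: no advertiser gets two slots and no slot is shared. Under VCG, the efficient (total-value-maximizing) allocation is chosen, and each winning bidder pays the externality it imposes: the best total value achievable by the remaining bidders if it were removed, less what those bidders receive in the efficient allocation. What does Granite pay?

Efficient allocation: Iris→Slot 2 ($108), Granite→Slot 3 ($140), Nimbus→Slot 1 ($104), Ember→Slot 6 ($89); total welfare W = $441.
Granite receives Slot 3 at value $140, so the others get W − 140 = $301.
Without Granite: best allocation of the remaining 3 bidders over all 4 slots is Iris→Slot 3 ($122), Nimbus→Slot 1 ($104), Ember→Slot 6 ($89), total $315.
VCG payment = (others' best without Granite) − (others' welfare with Granite) = 315 − 301 = $14.

Granite pays $14.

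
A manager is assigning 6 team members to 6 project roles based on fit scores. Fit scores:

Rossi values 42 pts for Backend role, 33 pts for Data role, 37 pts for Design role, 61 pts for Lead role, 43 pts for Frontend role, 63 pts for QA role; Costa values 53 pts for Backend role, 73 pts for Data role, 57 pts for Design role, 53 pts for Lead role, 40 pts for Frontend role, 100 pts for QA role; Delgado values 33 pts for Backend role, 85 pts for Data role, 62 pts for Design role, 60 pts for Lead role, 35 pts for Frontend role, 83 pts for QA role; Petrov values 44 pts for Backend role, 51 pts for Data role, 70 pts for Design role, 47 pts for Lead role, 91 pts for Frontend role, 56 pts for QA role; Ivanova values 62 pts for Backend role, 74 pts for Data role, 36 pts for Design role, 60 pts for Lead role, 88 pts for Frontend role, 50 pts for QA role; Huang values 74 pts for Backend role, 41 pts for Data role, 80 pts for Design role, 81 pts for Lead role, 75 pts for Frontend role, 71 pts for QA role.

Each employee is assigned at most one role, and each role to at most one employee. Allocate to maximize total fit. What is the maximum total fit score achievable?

Optimal: Rossi→Lead role (61 pts), Costa→QA role (100 pts), Delgado→Data role (85 pts), Petrov→Frontend role (91 pts), Ivanova→Backend role (62 pts), Huang→Design role (80 pts) — total 61+100+85+91+62+80 = 479 pts.
Column-greedy (each role in turn goes to its best remaining employee) gives 478 pts, worse by 1.

Max total: 479 pts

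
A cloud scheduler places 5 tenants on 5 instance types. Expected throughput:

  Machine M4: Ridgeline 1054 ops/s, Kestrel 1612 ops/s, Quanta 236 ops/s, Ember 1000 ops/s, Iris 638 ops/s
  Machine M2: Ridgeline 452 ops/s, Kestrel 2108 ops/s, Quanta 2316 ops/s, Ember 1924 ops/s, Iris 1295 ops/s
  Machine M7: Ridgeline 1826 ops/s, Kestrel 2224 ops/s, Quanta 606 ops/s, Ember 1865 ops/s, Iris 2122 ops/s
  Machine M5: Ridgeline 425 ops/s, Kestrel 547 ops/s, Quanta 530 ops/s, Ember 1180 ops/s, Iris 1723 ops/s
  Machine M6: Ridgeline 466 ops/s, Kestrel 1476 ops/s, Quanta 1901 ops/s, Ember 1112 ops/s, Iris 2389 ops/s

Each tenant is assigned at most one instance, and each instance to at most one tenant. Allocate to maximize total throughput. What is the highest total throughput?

Maximum total: 9323 ops/s

Optimal: Ridgeline→Machine M7 (1826 ops/s), Kestrel→Machine M4 (1612 ops/s), Quanta→Machine M2 (2316 ops/s), Ember→Machine M5 (1180 ops/s), Iris→Machine M6 (2389 ops/s) — total 1826+1612+2316+1180+2389 = 9323 ops/s.
Column-greedy (each instance in turn goes to its best remaining tenant) gives 7696 ops/s, worse by 1627.
Next-best assignment: Ridgeline→Machine M4, Kestrel→Machine M7, Quanta→Machine M2, Ember→Machine M5, Iris→Machine M6 = 9163 ops/s.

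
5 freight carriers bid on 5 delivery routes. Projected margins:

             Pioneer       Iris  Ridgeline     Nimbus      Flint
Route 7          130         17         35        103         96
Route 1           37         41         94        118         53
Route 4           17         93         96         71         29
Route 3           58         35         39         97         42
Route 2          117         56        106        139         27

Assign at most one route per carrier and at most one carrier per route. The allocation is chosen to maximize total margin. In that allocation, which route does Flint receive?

Flint receives Route 3.

Optimal: Pioneer→Route 7 ($130k), Iris→Route 4 ($93k), Ridgeline→Route 1 ($94k), Nimbus→Route 2 ($139k), Flint→Route 3 ($42k) — total 130+93+94+139+42 = $498k.
Row-greedy (each carrier in turn takes its best remaining route) gives $489k, worse by 9.
No other one-to-one assignment exceeds $498k.
Flint's own top route is Route 7 ($96k), but forcing Flint→Route 7 and reassigning the rest optimally gives only $497k — worse by 1.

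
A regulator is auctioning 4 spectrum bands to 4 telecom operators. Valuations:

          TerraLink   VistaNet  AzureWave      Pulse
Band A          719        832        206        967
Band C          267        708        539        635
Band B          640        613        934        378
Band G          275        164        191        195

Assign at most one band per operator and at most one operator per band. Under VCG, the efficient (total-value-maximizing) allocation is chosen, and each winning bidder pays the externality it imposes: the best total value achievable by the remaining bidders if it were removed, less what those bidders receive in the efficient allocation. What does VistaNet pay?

Efficient allocation: TerraLink→Band G ($275M), VistaNet→Band C ($708M), AzureWave→Band B ($934M), Pulse→Band A ($967M); total welfare W = $2884M.
VistaNet receives Band C at value $708M, so the others get W − 708 = $2176M.
Without VistaNet: best allocation of the remaining 3 bidders over all 4 bands is TerraLink→Band A ($719M), AzureWave→Band B ($934M), Pulse→Band C ($635M), total $2288M.
VCG payment = (others' best without VistaNet) − (others' welfare with VistaNet) = 2288 − 2176 = $112M.

VistaNet pays $112M.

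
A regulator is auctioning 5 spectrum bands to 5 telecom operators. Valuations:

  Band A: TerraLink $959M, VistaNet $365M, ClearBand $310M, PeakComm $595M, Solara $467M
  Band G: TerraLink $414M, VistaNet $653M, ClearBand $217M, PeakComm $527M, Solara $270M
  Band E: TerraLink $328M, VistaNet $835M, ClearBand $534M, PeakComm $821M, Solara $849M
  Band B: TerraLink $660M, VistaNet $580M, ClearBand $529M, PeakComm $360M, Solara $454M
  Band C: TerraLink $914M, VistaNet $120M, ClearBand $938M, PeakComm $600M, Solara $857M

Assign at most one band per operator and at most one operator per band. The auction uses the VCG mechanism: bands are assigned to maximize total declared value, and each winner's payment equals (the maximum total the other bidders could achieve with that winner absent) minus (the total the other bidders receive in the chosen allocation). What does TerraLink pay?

Efficient allocation: TerraLink→Band A ($959M), VistaNet→Band B ($580M), ClearBand→Band C ($938M), PeakComm→Band G ($527M), Solara→Band E ($849M); total welfare W = $3853M.
TerraLink receives Band A at value $959M, so the others get W − 959 = $2894M.
Without TerraLink: best allocation of the remaining 4 bidders over all 5 bands is VistaNet→Band G ($653M), ClearBand→Band C ($938M), PeakComm→Band A ($595M), Solara→Band E ($849M), total $3035M.
VCG payment = (others' best without TerraLink) − (others' welfare with TerraLink) = 3035 − 2894 = $141M.

TerraLink pays $141M.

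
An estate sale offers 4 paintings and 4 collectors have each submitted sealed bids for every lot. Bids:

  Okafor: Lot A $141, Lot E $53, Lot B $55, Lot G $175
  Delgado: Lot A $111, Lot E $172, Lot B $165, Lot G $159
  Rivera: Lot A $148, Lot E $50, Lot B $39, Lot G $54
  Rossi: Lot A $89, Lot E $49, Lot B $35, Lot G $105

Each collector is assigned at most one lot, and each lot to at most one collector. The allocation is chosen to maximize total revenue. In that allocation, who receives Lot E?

Optimal: Okafor→Lot G ($175), Delgado→Lot B ($165), Rivera→Lot A ($148), Rossi→Lot E ($49) — total 175+165+148+49 = $537.
Swapping Rossi↔Rivera (Rossi→Lot A $89, Rivera→Lot E $50) loses 58.
Every other assignment is strictly worse.
Rossi's own top lot is Lot G ($105), but forcing Rossi→Lot G and reassigning the rest optimally gives only $480 — worse by 57.

Rossi receives Lot E.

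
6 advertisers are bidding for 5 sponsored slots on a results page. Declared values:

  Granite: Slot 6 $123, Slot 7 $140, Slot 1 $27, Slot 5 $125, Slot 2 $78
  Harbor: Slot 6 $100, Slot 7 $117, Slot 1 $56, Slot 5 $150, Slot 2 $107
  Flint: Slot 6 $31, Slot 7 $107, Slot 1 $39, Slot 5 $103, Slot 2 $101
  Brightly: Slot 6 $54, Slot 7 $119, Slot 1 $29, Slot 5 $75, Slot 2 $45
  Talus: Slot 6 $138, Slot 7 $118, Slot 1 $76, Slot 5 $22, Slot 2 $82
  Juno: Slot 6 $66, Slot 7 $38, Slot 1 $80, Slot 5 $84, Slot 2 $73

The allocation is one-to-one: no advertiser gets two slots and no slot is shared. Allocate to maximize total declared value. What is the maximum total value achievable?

Maximum total: $609

Optimal: Talus→Slot 6 ($138), Granite→Slot 7 ($140), Juno→Slot 1 ($80), Harbor→Slot 5 ($150), Flint→Slot 2 ($101) — total 138+140+80+150+101 = $609.
Row-greedy (each advertiser in turn takes its best remaining slot) gives $521, worse by 88.
No other one-to-one assignment exceeds $609.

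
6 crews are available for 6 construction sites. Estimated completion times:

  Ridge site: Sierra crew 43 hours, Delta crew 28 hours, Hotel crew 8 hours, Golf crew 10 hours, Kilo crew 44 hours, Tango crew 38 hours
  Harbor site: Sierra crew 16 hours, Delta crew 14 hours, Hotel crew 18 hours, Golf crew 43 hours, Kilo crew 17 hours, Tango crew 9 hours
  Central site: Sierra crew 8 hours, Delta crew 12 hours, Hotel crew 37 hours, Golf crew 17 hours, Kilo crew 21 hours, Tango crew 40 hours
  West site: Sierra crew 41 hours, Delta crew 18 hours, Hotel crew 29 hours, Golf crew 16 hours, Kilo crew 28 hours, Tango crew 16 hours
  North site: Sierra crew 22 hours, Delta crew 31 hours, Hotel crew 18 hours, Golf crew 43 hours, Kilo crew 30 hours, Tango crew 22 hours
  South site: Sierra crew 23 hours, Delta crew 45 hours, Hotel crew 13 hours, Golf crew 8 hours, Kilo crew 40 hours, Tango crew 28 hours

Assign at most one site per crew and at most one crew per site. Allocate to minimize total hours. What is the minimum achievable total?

Optimal: Sierra crew→Central site (8 hours), Delta crew→West site (18 hours), Hotel crew→Ridge site (8 hours), Golf crew→South site (8 hours), Kilo crew→Harbor site (17 hours), Tango crew→North site (22 hours) — total 8+18+8+8+17+22 = 81 hours.
Column-greedy (each site in turn goes to its cheapest remaining crew) gives 116 hours, worse by 35.
Swapping Hotel crew↔Golf crew (Hotel crew→South site 13 hours, Golf crew→Ridge site 10 hours) adds 7.

Minimum total: 81 hours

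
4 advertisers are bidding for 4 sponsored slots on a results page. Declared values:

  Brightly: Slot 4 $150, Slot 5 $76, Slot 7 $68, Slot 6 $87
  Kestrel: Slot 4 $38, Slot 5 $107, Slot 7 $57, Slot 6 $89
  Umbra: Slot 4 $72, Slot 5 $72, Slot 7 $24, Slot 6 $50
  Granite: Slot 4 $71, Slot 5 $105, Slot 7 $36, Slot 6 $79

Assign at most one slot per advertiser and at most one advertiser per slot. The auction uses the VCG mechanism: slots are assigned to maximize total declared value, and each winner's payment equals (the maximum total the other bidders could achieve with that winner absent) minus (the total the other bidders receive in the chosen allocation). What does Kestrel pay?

Efficient allocation: Brightly→Slot 4 ($150), Kestrel→Slot 6 ($89), Umbra→Slot 7 ($24), Granite→Slot 5 ($105); total welfare W = $368.
Kestrel receives Slot 6 at value $89, so the others get W − 89 = $279.
Without Kestrel: best allocation of the remaining 3 bidders over all 4 slots is Brightly→Slot 4 ($150), Umbra→Slot 6 ($50), Granite→Slot 5 ($105), total $305.
VCG payment = (others' best without Kestrel) − (others' welfare with Kestrel) = 305 − 279 = $26.

Kestrel pays $26.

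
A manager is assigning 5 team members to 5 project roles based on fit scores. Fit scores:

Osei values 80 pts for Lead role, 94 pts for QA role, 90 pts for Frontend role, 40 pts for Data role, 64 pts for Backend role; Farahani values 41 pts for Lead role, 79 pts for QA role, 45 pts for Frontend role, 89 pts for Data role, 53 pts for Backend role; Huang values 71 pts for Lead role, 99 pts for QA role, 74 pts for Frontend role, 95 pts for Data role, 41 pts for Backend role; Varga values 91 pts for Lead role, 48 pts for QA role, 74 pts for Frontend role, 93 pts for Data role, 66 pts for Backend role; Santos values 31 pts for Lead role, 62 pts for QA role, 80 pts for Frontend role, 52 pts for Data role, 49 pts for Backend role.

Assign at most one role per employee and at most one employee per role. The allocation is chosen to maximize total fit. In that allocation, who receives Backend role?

This is the linear assignment problem.
Optimal: Osei→Backend role (64 pts), Farahani→Data role (89 pts), Huang→QA role (99 pts), Varga→Lead role (91 pts), Santos→Frontend role (80 pts) — total 64+89+99+91+80 = 423 pts.
Max-entry greedy (repeatedly take the single best remaining cell) gives 366 pts, worse by 57.
Osei's own top role is QA role (94 pts), but forcing Osei→QA role and reassigning the rest optimally gives only 413 pts — worse by 10.

Osei receives Backend role.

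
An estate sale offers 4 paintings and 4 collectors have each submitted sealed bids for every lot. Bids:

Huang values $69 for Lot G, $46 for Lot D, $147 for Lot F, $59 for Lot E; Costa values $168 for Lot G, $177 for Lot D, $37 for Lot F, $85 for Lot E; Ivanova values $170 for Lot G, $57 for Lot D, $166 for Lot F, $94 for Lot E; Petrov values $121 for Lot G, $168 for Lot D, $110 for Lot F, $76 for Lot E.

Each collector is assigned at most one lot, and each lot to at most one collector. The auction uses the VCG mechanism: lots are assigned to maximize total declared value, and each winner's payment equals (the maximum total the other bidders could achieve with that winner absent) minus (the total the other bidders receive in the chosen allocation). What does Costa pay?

Efficient allocation: Huang→Lot F ($147), Costa→Lot G ($168), Ivanova→Lot E ($94), Petrov→Lot D ($168); total welfare W = $577.
Costa receives Lot G at value $168, so the others get W − 168 = $409.
Without Costa: best allocation of the remaining 3 bidders over all 4 lots is Huang→Lot F ($147), Ivanova→Lot G ($170), Petrov→Lot D ($168), total $485.
VCG payment = (others' best without Costa) − (others' welfare with Costa) = 485 − 409 = $76.

Costa pays $76.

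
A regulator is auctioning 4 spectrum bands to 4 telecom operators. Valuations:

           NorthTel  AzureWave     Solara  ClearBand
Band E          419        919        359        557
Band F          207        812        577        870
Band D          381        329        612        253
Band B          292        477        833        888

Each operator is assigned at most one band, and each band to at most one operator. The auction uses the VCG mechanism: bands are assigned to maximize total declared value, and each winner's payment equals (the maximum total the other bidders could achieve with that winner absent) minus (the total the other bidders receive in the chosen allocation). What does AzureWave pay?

Efficient allocation: NorthTel→Band D ($381M), AzureWave→Band E ($919M), Solara→Band B ($833M), ClearBand→Band F ($870M); total welfare W = $3003M.
AzureWave receives Band E at value $919M, so the others get W − 919 = $2084M.
Without AzureWave: best allocation of the remaining 3 bidders over all 4 bands is NorthTel→Band E ($419M), Solara→Band B ($833M), ClearBand→Band F ($870M), total $2122M.
VCG payment = (others' best without AzureWave) − (others' welfare with AzureWave) = 2122 − 2084 = $38M.

AzureWave pays $38M.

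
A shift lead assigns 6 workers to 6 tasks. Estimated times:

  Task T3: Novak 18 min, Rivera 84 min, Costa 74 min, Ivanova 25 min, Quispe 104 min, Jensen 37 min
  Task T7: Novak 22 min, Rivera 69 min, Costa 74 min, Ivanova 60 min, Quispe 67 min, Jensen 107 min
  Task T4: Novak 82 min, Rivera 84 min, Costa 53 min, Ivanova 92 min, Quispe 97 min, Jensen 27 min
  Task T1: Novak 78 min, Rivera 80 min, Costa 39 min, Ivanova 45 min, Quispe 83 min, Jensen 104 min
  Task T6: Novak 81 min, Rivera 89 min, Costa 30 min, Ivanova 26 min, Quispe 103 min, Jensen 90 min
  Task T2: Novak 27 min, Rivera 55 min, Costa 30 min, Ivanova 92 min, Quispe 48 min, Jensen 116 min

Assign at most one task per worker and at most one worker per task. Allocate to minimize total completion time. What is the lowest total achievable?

Minimum total: 227 min

Optimal: Novak→Task T3 (18 min), Rivera→Task T7 (69 min), Costa→Task T1 (39 min), Ivanova→Task T6 (26 min), Quispe→Task T2 (48 min), Jensen→Task T4 (27 min) — total 18+69+39+26+48+27 = 227 min.
Min-entry greedy (repeatedly take the single cheapest remaining cell) gives 248 min, worse by 21.
Next-best assignment: Novak→Task T3, Rivera→Task T2, Costa→Task T1, Ivanova→Task T6, Quispe→Task T7, Jensen→Task T4 = 232 min.
Checked against all permutations: 227 min is optimal.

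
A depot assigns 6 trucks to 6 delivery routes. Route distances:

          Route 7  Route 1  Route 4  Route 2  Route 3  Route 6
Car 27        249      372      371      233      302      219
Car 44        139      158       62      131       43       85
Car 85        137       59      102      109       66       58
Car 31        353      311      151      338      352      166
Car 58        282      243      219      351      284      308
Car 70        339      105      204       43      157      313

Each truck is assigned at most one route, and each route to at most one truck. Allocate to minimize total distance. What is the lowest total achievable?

Minimum total: 779 km

Treat this as an assignment problem: match each truck to one route.
Optimal: Car 27→Route 7 (249 km), Car 44→Route 3 (43 km), Car 85→Route 1 (59 km), Car 31→Route 6 (166 km), Car 58→Route 4 (219 km), Car 70→Route 2 (43 km) — total 249+43+59+166+219+43 = 779 km.
Min-entry greedy (repeatedly take the single cheapest remaining cell) gives 787 km, worse by 8.
Swapping Car 27↔Car 85 (Car 27→Route 1 372 km, Car 85→Route 7 137 km) adds 201.
No other one-to-one assignment undercuts 779 km.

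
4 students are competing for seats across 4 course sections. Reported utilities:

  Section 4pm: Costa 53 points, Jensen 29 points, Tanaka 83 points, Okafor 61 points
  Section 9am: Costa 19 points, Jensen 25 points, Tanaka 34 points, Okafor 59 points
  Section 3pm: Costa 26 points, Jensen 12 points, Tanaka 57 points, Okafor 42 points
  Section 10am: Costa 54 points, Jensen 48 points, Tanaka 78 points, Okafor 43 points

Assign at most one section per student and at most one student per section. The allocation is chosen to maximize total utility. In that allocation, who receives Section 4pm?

Optimal: Costa→Section 4pm (53 points), Jensen→Section 10am (48 points), Tanaka→Section 3pm (57 points), Okafor→Section 9am (59 points) — total 53+48+57+59 = 217 points.
Max-entry greedy (repeatedly take the single best remaining cell) gives 208 points, worse by 9.
Swapping Costa↔Jensen (Costa→Section 10am 54 points, Jensen→Section 4pm 29 points) loses 18.
Checked against all permutations: 217 points is optimal.
Costa's own top section is Section 10am (54 points), but forcing Costa→Section 10am and reassigning the rest optimally gives only 208 points — worse by 9.

Costa receives Section 4pm.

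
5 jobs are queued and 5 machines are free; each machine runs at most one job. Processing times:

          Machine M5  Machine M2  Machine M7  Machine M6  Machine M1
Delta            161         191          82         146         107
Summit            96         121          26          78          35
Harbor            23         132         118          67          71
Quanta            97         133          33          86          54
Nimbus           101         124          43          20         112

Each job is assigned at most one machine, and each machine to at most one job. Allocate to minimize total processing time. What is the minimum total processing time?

Min total: 293 min

Optimal: Delta→Machine M7 (82 min), Summit→Machine M1 (35 min), Harbor→Machine M5 (23 min), Quanta→Machine M2 (133 min), Nimbus→Machine M6 (20 min) — total 82+35+23+133+20 = 293 min.
Column-greedy (each machine in turn goes to its cheapest remaining job) gives 304 min, worse by 11.
Every other assignment is strictly worse.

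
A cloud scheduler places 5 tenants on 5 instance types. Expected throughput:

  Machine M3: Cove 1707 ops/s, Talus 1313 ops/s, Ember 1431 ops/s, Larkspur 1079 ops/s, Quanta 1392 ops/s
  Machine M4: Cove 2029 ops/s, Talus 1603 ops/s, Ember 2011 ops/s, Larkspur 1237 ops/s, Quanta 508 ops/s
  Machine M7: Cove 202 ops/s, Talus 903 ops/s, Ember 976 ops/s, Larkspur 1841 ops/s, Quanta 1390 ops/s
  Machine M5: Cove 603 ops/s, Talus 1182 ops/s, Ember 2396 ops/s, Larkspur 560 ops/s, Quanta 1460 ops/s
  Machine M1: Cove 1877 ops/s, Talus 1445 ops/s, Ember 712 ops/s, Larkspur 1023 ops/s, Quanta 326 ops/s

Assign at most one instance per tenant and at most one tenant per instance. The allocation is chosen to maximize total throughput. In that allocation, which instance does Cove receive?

Optimal: Cove→Machine M1 (1877 ops/s), Talus→Machine M4 (1603 ops/s), Ember→Machine M5 (2396 ops/s), Larkspur→Machine M7 (1841 ops/s), Quanta→Machine M3 (1392 ops/s) — total 1877+1603+2396+1841+1392 = 9109 ops/s.
Max-entry greedy (repeatedly take the single best remaining cell) gives 9103 ops/s, worse by 6.
Swapping Ember↔Larkspur (Ember→Machine M7 976 ops/s, Larkspur→Machine M5 560 ops/s) loses 2701.
Cove's own top instance is Machine M4 (2029 ops/s), but forcing Cove→Machine M4 and reassigning the rest optimally gives only 9103 ops/s — worse by 6.

Cove receives Machine M1.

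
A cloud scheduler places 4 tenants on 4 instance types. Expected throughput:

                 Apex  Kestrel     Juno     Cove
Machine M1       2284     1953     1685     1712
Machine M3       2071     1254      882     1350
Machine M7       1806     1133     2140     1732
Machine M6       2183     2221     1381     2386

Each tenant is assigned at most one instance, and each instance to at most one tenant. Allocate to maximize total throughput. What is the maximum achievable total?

Maximum total: 8550 ops/s

This is a one-to-one assignment (maximum-weight bipartite matching).
Optimal: Apex→Machine M3 (2071 ops/s), Kestrel→Machine M1 (1953 ops/s), Juno→Machine M7 (2140 ops/s), Cove→Machine M6 (2386 ops/s) — total 2071+1953+2140+2386 = 8550 ops/s.
Max-entry greedy (repeatedly take the single best remaining cell) gives 8064 ops/s, worse by 486.
Next-best assignment: Apex→Machine M3, Kestrel→Machine M6, Juno→Machine M7, Cove→Machine M1 = 8144 ops/s.
Swapping Apex↔Cove (Apex→Machine M6 2183 ops/s, Cove→Machine M3 1350 ops/s) loses 924.
No other one-to-one assignment exceeds 8550 ops/s.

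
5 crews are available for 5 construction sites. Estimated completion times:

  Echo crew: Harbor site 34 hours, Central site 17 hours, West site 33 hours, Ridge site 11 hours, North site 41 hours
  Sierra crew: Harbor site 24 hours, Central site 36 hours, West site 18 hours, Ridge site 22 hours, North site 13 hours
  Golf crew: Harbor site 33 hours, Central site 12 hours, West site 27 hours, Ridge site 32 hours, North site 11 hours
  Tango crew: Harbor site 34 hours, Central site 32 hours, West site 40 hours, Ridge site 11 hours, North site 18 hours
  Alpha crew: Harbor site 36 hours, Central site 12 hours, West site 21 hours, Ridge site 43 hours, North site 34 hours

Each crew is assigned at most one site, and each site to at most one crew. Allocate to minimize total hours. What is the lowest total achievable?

Minimum total: 84 hours

Optimal: Echo crew→Central site (17 hours), Sierra crew→Harbor site (24 hours), Golf crew→North site (11 hours), Tango crew→Ridge site (11 hours), Alpha crew→West site (21 hours) — total 17+24+11+11+21 = 84 hours.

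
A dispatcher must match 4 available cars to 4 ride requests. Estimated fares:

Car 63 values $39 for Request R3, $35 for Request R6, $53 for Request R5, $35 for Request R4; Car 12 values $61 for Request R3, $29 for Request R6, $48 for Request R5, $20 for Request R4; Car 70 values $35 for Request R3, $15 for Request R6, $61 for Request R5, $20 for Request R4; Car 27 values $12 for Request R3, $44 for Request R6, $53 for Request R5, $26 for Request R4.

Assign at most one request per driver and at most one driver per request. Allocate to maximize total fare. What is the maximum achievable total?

Optimal: Car 63→Request R4 ($35), Car 12→Request R3 ($61), Car 70→Request R5 ($61), Car 27→Request R6 ($44) — total 35+61+61+44 = $201.

Max total: $201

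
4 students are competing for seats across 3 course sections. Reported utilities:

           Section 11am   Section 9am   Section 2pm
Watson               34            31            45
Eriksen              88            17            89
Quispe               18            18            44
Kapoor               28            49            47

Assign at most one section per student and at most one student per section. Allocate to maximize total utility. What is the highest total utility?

Optimal: Eriksen→Section 11am (88 points), Kapoor→Section 9am (49 points), Watson→Section 2pm (45 points) — total 88+49+45 = 182 points.
Max-entry greedy (repeatedly take the single best remaining cell) gives 172 points, worse by 10.
Swapping Watson↔Eriksen (Watson→Section 11am 34 points, Eriksen→Section 2pm 89 points) loses 10.
No other one-to-one assignment exceeds 182 points.

Max total: 182 points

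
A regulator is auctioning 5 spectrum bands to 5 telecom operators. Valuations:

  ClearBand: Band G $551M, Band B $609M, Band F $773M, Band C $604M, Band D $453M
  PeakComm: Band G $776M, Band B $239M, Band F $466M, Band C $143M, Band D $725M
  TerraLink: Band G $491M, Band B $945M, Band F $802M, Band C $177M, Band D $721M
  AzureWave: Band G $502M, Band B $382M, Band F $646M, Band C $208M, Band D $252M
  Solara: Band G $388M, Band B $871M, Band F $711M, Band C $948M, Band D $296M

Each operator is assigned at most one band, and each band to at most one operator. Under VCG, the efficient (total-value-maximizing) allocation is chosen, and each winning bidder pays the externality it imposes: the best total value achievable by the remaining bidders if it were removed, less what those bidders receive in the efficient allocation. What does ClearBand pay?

Efficient allocation: ClearBand→Band F ($773M), PeakComm→Band D ($725M), TerraLink→Band B ($945M), AzureWave→Band G ($502M), Solara→Band C ($948M); total welfare W = $3893M.
ClearBand receives Band F at value $773M, so the others get W − 773 = $3120M.
Without ClearBand: best allocation of the remaining 4 bidders over all 5 bands is PeakComm→Band G ($776M), TerraLink→Band B ($945M), AzureWave→Band F ($646M), Solara→Band C ($948M), total $3315M.
VCG payment = (others' best without ClearBand) − (others' welfare with ClearBand) = 3315 − 3120 = $195M.

ClearBand pays $195M.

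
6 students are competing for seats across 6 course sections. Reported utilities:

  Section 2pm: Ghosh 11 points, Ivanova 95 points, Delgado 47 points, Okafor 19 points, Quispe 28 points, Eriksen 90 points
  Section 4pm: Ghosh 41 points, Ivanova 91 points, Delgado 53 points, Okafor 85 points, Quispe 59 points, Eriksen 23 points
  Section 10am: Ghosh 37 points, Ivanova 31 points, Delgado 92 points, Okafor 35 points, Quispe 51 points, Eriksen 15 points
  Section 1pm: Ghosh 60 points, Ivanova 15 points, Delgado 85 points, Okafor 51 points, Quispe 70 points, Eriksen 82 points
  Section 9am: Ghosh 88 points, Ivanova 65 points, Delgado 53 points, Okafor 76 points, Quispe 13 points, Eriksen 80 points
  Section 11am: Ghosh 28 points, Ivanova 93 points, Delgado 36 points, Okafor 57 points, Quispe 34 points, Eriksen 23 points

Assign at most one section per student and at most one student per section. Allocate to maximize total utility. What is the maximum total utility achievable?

Max total: 518 points

Treat this as an assignment problem: match each student to one section.
Optimal: Ghosh→Section 9am (88 points), Ivanova→Section 11am (93 points), Delgado→Section 10am (92 points), Okafor→Section 4pm (85 points), Quispe→Section 1pm (70 points), Eriksen→Section 2pm (90 points) — total 88+93+92+85+70+90 = 518 points.
Row-greedy (each student in turn takes its best remaining section) gives 453 points, worse by 65.
Next-best assignment: Ghosh→Section 9am, Ivanova→Section 11am, Delgado→Section 1pm, Okafor→Section 4pm, Quispe→Section 10am, Eriksen→Section 2pm = 492 points.
Swapping Delgado↔Eriksen (Delgado→Section 2pm 47 points, Eriksen→Section 10am 15 points) loses 120.
No other one-to-one assignment exceeds 518 points.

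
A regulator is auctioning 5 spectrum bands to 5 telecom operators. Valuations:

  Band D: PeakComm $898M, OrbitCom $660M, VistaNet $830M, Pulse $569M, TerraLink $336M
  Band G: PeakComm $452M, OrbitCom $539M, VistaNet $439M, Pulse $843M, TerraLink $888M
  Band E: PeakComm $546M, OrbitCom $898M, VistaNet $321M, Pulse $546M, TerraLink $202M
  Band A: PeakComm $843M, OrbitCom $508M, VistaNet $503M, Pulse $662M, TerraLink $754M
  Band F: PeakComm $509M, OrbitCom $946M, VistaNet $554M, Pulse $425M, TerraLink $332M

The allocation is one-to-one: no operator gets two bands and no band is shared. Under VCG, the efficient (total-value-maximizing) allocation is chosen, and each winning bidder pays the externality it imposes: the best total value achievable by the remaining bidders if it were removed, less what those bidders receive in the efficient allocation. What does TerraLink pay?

Efficient allocation: PeakComm→Band A ($843M), OrbitCom→Band F ($946M), VistaNet→Band D ($830M), Pulse→Band E ($546M), TerraLink→Band G ($888M); total welfare W = $4053M.
TerraLink receives Band G at value $888M, so the others get W − 888 = $3165M.
Without TerraLink: best allocation of the remaining 4 bidders over all 5 bands is PeakComm→Band A ($843M), OrbitCom→Band F ($946M), VistaNet→Band D ($830M), Pulse→Band G ($843M), total $3462M.
VCG payment = (others' best without TerraLink) − (others' welfare with TerraLink) = 3462 − 3165 = $297M.

TerraLink pays $297M.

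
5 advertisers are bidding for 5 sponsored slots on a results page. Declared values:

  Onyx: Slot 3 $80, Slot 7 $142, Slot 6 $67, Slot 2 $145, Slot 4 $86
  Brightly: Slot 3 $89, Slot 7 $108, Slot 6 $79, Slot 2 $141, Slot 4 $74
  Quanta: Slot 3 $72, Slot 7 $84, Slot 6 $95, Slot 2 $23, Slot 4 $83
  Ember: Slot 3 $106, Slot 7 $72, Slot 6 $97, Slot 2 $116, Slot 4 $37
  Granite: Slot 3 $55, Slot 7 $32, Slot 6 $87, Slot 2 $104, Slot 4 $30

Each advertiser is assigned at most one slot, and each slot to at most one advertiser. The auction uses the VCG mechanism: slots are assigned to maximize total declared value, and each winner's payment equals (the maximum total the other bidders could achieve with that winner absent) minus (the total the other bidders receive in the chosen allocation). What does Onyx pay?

Onyx pays $1.

Efficient allocation: Onyx→Slot 7 ($142), Brightly→Slot 2 ($141), Quanta→Slot 4 ($83), Ember→Slot 3 ($106), Granite→Slot 6 ($87); total welfare W = $559.
Onyx receives Slot 7 at value $142, so the others get W − 142 = $417.
Without Onyx: best allocation of the remaining 4 bidders over all 5 slots is Brightly→Slot 2 ($141), Quanta→Slot 7 ($84), Ember→Slot 3 ($106), Granite→Slot 6 ($87), total $418.
VCG payment = (others' best without Onyx) − (others' welfare with Onyx) = 418 − 417 = $1.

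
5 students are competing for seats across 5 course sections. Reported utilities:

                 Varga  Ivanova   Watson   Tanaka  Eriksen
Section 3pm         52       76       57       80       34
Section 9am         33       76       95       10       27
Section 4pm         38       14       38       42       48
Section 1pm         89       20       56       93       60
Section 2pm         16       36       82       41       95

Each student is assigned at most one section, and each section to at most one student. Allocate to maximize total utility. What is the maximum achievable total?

Max total: 397 points

Treat this as an assignment problem: match each student to one section.
Optimal: Varga→Section 4pm (38 points), Ivanova→Section 3pm (76 points), Watson→Section 9am (95 points), Tanaka→Section 1pm (93 points), Eriksen→Section 2pm (95 points) — total 38+76+95+93+95 = 397 points.
Column-greedy (each section in turn goes to its best remaining student) gives 348 points, worse by 49.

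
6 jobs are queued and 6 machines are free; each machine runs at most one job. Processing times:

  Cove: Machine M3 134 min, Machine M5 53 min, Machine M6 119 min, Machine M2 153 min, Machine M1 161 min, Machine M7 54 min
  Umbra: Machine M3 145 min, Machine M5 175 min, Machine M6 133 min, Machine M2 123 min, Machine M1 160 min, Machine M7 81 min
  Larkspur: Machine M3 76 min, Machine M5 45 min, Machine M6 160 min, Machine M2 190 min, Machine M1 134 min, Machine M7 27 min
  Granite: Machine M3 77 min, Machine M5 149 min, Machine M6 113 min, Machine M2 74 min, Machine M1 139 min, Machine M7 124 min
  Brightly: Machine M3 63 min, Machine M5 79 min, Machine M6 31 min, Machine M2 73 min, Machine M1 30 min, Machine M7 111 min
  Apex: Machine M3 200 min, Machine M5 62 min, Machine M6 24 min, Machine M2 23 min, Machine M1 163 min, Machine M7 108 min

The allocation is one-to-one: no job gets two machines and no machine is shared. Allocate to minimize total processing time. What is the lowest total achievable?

Minimum total: 334 min

Optimal: Cove→Machine M5 (53 min), Umbra→Machine M2 (123 min), Larkspur→Machine M7 (27 min), Granite→Machine M3 (77 min), Brightly→Machine M1 (30 min), Apex→Machine M6 (24 min) — total 53+123+27+77+30+24 = 334 min.
Column-greedy (each machine in turn goes to its cheapest remaining job) gives 420 min, worse by 86.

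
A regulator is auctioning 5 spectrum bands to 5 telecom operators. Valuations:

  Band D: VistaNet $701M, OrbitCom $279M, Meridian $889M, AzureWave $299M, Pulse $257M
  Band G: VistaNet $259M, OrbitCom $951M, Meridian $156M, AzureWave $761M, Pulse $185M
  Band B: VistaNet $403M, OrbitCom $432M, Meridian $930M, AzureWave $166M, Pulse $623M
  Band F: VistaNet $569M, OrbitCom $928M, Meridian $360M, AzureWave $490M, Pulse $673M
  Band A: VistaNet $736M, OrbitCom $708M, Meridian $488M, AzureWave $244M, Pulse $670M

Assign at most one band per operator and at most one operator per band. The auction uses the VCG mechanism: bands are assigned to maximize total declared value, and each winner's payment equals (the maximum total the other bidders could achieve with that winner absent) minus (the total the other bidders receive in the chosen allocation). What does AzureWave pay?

Efficient allocation: VistaNet→Band D ($701M), OrbitCom→Band F ($928M), Meridian→Band B ($930M), AzureWave→Band G ($761M), Pulse→Band A ($670M); total welfare W = $3990M.
AzureWave receives Band G at value $761M, so the others get W − 761 = $3229M.
Without AzureWave: best allocation of the remaining 4 bidders over all 5 bands is VistaNet→Band A ($736M), OrbitCom→Band G ($951M), Meridian→Band B ($930M), Pulse→Band F ($673M), total $3290M.
VCG payment = (others' best without AzureWave) − (others' welfare with AzureWave) = 3290 − 3229 = $61M.

AzureWave pays $61M.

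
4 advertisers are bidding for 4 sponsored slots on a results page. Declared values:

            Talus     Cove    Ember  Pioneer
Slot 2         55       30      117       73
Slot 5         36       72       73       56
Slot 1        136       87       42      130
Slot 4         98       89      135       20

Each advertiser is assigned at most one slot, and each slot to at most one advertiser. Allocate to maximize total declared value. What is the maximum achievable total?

Max total: $417

Optimal: Talus→Slot 4 ($98), Cove→Slot 5 ($72), Ember→Slot 2 ($117), Pioneer→Slot 1 ($130) — total 98+72+117+130 = $417.
Row-greedy (each advertiser in turn takes its best remaining slot) gives $398, worse by 19.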